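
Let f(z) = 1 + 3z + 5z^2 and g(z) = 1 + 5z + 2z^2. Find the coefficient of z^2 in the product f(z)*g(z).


Step 1: z^2 term in f*g comes from: (1)*(2z^2) + (3z)*(5z) + (5z^2)*(1)
Step 2: = 2 + 15 + 5
Step 3: = 22

22


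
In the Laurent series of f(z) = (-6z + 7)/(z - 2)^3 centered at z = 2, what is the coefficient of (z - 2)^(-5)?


Step 1: Write the numerator in powers of (z - 2): -6z + 7 = -6(z - 2) + (-6*2 + 7) = -6(z - 2) - 5
Step 2: Divide by (z - 2)^3: f(z) = -5(z - 2)^(-3) - 6(z - 2)^(-2)
Step 3: This finite sum is the Laurent series of f about z = 2.
Step 4: Only the powers -3 and -2 appear, so the coefficient of (z - 2)^(-5) = 0

0


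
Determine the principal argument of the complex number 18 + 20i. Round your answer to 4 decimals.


Step 1: z = 18 + 20i
Step 2: arg(z) = atan2(20, 18)
Step 3: arg(z) = 0.838

0.838


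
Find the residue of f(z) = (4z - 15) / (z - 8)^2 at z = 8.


Step 1: Pole of order 2 at z = 8
Step 2: Res = lim d/dz [(z - 8)^2 * f(z)] as z -> 8
Step 3: (z - 8)^2 * f(z) = 4z - 15
Step 4: d/dz[4z - 15] = 4

4


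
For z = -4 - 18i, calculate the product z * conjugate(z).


Step 1: conj(z) = -4 + 18i
Step 2: z * conj(z) = (-4)^2 + (-18)^2
Step 3: = 16 + 324 = 340

340


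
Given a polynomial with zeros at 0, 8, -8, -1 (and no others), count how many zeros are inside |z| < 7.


Step 1: Check each root:
  z = 0: |0| = 0 < 7
  z = 8: |8| = 8 >= 7
  z = -8: |-8| = 8 >= 7
  z = -1: |-1| = 1 < 7
Step 2: Count = 2

2


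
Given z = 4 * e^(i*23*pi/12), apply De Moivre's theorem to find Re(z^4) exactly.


Step 1: By De Moivre's theorem, z^4 = 4^4 * e^(i*4*23*pi/12) = 256 * (cos(23*pi/3) + i*sin(23*pi/3))
Step 2: |z|^4 = 4^4 = 256
Step 3: Reduce the angle mod 2*pi: 23*pi/3 - 6*pi = 5*pi/3
Step 4: cos(5*pi/3) = 1/2
Step 5: Re(z^4) = 256 * 1/2 = 128

128


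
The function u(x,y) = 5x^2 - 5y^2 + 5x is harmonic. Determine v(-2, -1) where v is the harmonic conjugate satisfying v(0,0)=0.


Step 1: v_x = -u_y = 10y + 0
Step 2: v_y = u_x = 10x + 5
Step 3: v = 10xy + 5y + C
Step 4: v(0,0) = 0 => C = 0
Step 5: v(-2, -1) = 15

15


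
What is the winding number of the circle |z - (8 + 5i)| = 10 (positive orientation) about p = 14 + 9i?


Step 1: Center c = (8, 5), radius = 10
Step 2: |p - c|^2 = 6^2 + 4^2 = 52
Step 3: r^2 = 100
Step 4: |p-c| < r so winding number = 1

1


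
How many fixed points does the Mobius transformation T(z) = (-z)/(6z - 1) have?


Step 1: Fixed points satisfy T(z) = z
Step 2: 6z^2 = 0
Step 3: Discriminant = 0^2 - 4*6*0 = 0
Step 4: Number of fixed points = 1

1


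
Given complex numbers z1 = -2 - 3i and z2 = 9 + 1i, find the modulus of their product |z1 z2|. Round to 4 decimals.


Step 1: |z1| = sqrt((-2)^2 + (-3)^2) = sqrt(13)
Step 2: |z2| = sqrt(9^2 + 1^2) = sqrt(82)
Step 3: |z1*z2| = |z1|*|z2| = sqrt(13) * sqrt(82) = sqrt(13 * 82) = sqrt(1066)
Step 4: = 32.6497

32.6497


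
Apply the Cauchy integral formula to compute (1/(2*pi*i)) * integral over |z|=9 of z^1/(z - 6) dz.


Step 1: f(z) = z^1, a = 6 is inside |z| = 9
Step 2: By Cauchy integral formula: (1/(2pi*i)) * integral = f(a)
Step 3: f(6) = 6^1 = 6

6


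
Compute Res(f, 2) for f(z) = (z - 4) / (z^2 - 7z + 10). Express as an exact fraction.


Step 1: Q(z) = z^2 - 7z + 10 = (z - 2)(z - 5)
Step 2: Q'(z) = 2z - 7
Step 3: Q'(2) = -3, P(2) = -2
Step 4: Res = P(2)/Q'(2) = -2/(-3) = 2/3

2/3


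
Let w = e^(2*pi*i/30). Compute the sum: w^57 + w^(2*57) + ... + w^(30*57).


Step 1: The sum sum_{j=1}^{n} w^(k*j) equals n if n | k, else 0.
Step 2: Here n = 30, k = 57
Step 3: Does n divide k? 30 | 57 -> False
Step 4: Sum = 0

0


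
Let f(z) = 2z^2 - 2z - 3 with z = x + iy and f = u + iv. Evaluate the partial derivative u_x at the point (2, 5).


Step 1: f(z) = 2(x+iy)^2 - 2(x+iy) - 3
Step 2: u = 2(x^2 - y^2) - 2x - 3
Step 3: u_x = 4x - 2
Step 4: At (2, 5): u_x = 8 - 2 = 6

6


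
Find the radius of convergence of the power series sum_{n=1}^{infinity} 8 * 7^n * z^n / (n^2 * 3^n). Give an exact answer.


Step 1: General term a_n = 8 * 7^n / (n^2 * 3^n)
Step 2: By the root test, |a_n|^(1/n) = 8^(1/n) * 7 / (n^(2/n) * 3) -> 7/3 as n -> infinity (since 8^(1/n) -> 1 and n^(2/n) -> 1)
Step 3: R = 1/lim|a_n|^(1/n) = 3/7

3/7


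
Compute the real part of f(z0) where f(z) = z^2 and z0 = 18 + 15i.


Step 1: z0 = 18 + 15i
Step 2: z0^2 = 18^2 - 15^2 + 540i
Step 3: real part = 324 - 225 = 99

99


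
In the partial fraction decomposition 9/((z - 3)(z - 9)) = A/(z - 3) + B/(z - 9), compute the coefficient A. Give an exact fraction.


Step 1: Multiply both sides by (z - 3) and set z = 3
Step 2: A = 9 / (3 - 9)
Step 3: A = 9 / (-6)
Step 4: A = -3/2

-3/2


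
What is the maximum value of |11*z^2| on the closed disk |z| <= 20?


Step 1: On |z| = 20, |f(z)| = 11 * |z|^2 = 11 * 20^2
Step 2: By maximum modulus principle, maximum is on boundary.
Step 3: Maximum = 11 * 400 = 4400

4400


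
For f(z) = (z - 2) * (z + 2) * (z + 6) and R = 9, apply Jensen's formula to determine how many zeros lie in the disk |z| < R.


Jensen's formula: (1/2pi)*integral log|f(Re^it)|dt = log|f(0)| + sum_{|a_k|<R} log(R/|a_k|)
Step 1: f(0) = (-2) * 2 * 6 = -24
Step 2: log|f(0)| = log|2| + log|-2| + log|-6| = 3.1781
Step 3: Zeros inside |z| < 9: 2, -2, -6
Step 4: Jensen sum = log(9/2) + log(9/2) + log(9/6) = 3.4136
Step 5: n(R) = number of terms in the Jensen sum = count of zeros inside |z| < 9 = 3

3


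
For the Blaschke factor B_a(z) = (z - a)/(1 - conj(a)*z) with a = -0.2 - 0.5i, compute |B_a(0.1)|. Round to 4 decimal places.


Step 1: Numerator z0 - a = 0.1 - (-0.2 - 0.5i) = 0.3 + 0.5i
Step 2: Denominator 1 - conj(a)*z0 = 1 - (-0.2 + 0.5i)*0.1 = 1.02 - 0.05i
Step 3: |z0 - a|^2 = 0.3^2 + 0.5^2 = 0.34; |1 - conj(a)*z0|^2 = 1.02^2 + (-0.05)^2 = 1.0429
Step 4: |B_a(0.1)| = sqrt(0.34 / 1.0429) = sqrt(0.326014)
Step 5: = 0.571

0.571


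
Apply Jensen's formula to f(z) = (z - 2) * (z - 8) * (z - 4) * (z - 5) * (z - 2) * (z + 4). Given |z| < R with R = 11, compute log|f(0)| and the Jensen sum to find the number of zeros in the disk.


Jensen's formula: (1/2pi)*integral log|f(Re^it)|dt = log|f(0)| + sum_{|a_k|<R} log(R/|a_k|)
Step 1: f(0) = (-2) * (-8) * (-4) * (-5) * (-2) * 4 = -2560
Step 2: log|f(0)| = log|2| + log|8| + log|4| + log|5| + log|2| + log|-4| = 7.8478
Step 3: Zeros inside |z| < 11: 2, 8, 4, 5, 2, -4
Step 4: Jensen sum = log(11/2) + log(11/8) + log(11/4) + log(11/5) + log(11/2) + log(11/4) = 6.5396
Step 5: n(R) = number of terms in the Jensen sum = count of zeros inside |z| < 11 = 6

6


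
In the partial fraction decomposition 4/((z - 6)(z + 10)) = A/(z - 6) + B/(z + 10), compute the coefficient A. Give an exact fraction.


Step 1: Multiply both sides by (z - 6) and set z = 6
Step 2: A = 4 / (6 + 10)
Step 3: A = 4 / 16
Step 4: A = 1/4

1/4


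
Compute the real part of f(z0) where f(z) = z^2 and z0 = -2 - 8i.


Step 1: z0 = -2 - 8i
Step 2: z0^2 = (-2)^2 - (-8)^2 + 32i
Step 3: real part = 4 - 64 = -60

-60


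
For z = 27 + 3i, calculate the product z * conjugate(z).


Step 1: conj(z) = 27 - 3i
Step 2: z * conj(z) = 27^2 + 3^2
Step 3: = 729 + 9 = 738

738


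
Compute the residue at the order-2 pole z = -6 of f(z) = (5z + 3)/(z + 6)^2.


Step 1: Pole of order 2 at z = -6
Step 2: Res = lim d/dz [(z + 6)^2 * f(z)] as z -> -6
Step 3: (z + 6)^2 * f(z) = 5z + 3
Step 4: d/dz[5z + 3] = 5

5


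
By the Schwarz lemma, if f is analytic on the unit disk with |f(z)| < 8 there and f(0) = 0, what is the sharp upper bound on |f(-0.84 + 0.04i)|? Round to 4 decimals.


Step 1: g = f/8 maps D -> D with g(0) = 0, so by the Schwarz lemma |g(z)| <= |z|, i.e. |f(z)| <= 8|z|; this is sharp (f(z) = 8z).
Step 2: |z0|^2 = (-0.84)^2 + 0.04^2 = 0.7072
Step 3: |z0| = sqrt(0.7072) = 0.840952
Step 4: Best bound = 8 * |z0| = 8 * 0.840952 = 6.7276

6.7276


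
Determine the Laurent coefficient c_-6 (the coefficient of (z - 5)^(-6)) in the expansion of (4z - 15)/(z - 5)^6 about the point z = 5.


Step 1: Write the numerator in powers of (z - 5): 4z - 15 = 4(z - 5) + (4*5 - 15) = 4(z - 5) + 5
Step 2: Divide by (z - 5)^6: f(z) = 5(z - 5)^(-6) + 4(z - 5)^(-5)
Step 3: This finite sum is the Laurent series of f about z = 5.
Step 4: Coefficient of (z - 5)^(-6) = 4*5 - 15 = 5

5


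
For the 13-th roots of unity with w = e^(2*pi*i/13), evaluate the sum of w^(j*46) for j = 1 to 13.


Step 1: The sum sum_{j=1}^{n} w^(k*j) equals n if n | k, else 0.
Step 2: Here n = 13, k = 46
Step 3: Does n divide k? 13 | 46 -> False
Step 4: Sum = 0

0


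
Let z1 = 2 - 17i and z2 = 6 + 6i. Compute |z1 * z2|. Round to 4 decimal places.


Step 1: |z1| = sqrt(2^2 + (-17)^2) = sqrt(293)
Step 2: |z2| = sqrt(6^2 + 6^2) = sqrt(72)
Step 3: |z1*z2| = |z1|*|z2| = sqrt(293) * sqrt(72) = sqrt(293 * 72) = sqrt(21096)
Step 4: = 145.2446

145.2446


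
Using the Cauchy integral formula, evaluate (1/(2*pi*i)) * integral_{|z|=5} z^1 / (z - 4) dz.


Step 1: f(z) = z^1, a = 4 is inside |z| = 5
Step 2: By Cauchy integral formula: (1/(2pi*i)) * integral = f(a)
Step 3: f(4) = 4^1 = 4

4


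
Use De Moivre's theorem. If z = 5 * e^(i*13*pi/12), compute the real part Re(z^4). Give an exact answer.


Step 1: By De Moivre's theorem, z^4 = 5^4 * e^(i*4*13*pi/12) = 625 * (cos(13*pi/3) + i*sin(13*pi/3))
Step 2: |z|^4 = 5^4 = 625
Step 3: Reduce the angle mod 2*pi: 13*pi/3 - 4*pi = pi/3
Step 4: cos(pi/3) = 1/2
Step 5: Re(z^4) = 625 * 1/2 = 625/2

625/2


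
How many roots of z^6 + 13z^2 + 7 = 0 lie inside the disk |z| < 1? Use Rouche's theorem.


Step 1: On |z| = 1 the three terms have sizes |z^6| = 1^6 = 1, |13z^2| = 13*1^2 = 13, |7| = 7
Step 2: The dominant term is g(z) = 13z^2; let h(z) = z^6 + 7 so f = g + h
Step 3: On |z| = 1: |g| = 13 and |h| <= 1 + 7 = 8
Step 4: Since 13 > 8, |h| < |g| on |z| = 1, so by Rouche f has the same number of zeros as g inside |z| < 1
Step 5: g(z) = 13z^2 has 2 zeros (at the origin, multiplicity 2) inside |z| < 1. Answer = 2

2


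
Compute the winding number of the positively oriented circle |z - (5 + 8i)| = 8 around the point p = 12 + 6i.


Step 1: Center c = (5, 8), radius = 8
Step 2: |p - c|^2 = 7^2 + (-2)^2 = 53
Step 3: r^2 = 64
Step 4: |p-c| < r so winding number = 1

1


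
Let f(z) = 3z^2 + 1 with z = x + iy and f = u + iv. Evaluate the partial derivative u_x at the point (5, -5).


Step 1: f(z) = 3(x+iy)^2 + 1
Step 2: u = 3(x^2 - y^2) + 1
Step 3: u_x = 6x + 0
Step 4: At (5, -5): u_x = 30 + 0 = 30

30


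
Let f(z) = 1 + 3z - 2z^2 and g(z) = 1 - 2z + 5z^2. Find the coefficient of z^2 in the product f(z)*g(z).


Step 1: z^2 term in f*g comes from: (1)*(5z^2) + (3z)*(-2z) + (-2z^2)*(1)
Step 2: = 5 - 6 - 2
Step 3: = -3

-3


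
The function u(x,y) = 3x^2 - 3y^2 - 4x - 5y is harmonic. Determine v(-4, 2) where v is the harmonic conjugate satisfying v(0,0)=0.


Step 1: v_x = -u_y = 6y + 5
Step 2: v_y = u_x = 6x - 4
Step 3: v = 6xy + 5x - 4y + C
Step 4: v(0,0) = 0 => C = 0
Step 5: v(-4, 2) = -76

-76


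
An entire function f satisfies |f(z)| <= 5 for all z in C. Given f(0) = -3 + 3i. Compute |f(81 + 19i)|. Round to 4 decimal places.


Step 1: By Liouville's theorem, a bounded entire function is constant.
Step 2: f(z) = f(0) = -3 + 3i for all z.
Step 3: |f(w)| = |-3 + 3i| = sqrt(9 + 9)
Step 4: = 4.2426

4.2426


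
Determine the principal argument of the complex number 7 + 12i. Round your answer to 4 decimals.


Step 1: z = 7 + 12i
Step 2: arg(z) = atan2(12, 7)
Step 3: arg(z) = 1.0427

1.0427


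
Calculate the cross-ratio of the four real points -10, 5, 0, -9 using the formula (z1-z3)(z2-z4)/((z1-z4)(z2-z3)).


Step 1: (z1-z3)(z2-z4) = (-10) * 14 = -140
Step 2: (z1-z4)(z2-z3) = (-1) * 5 = -5
Step 3: Cross-ratio = 140/5 = 28

28


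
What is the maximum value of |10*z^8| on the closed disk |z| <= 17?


Step 1: On |z| = 17, |f(z)| = 10 * |z|^8 = 10 * 17^8
Step 2: By maximum modulus principle, maximum is on boundary.
Step 3: Maximum = 10 * 6975757441 = 69757574410

69757574410


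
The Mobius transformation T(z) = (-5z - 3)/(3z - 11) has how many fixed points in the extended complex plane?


Step 1: Fixed points satisfy T(z) = z
Step 2: 3z^2 - 6z + 3 = 0
Step 3: Discriminant = (-6)^2 - 4*3*3 = 0
Step 4: Number of fixed points = 1

1


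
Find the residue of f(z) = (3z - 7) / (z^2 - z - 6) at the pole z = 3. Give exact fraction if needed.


Step 1: Q(z) = z^2 - z - 6 = (z - 3)(z + 2)
Step 2: Q'(z) = 2z - 1
Step 3: Q'(3) = 5, P(3) = 2
Step 4: Res = P(3)/Q'(3) = 2/5 = 2/5

2/5


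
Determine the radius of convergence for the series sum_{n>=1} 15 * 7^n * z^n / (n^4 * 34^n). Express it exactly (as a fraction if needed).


Step 1: General term a_n = 15 * 7^n / (n^4 * 34^n)
Step 2: By the root test, |a_n|^(1/n) = 15^(1/n) * 7 / (n^(4/n) * 34) -> 7/34 as n -> infinity (since 15^(1/n) -> 1 and n^(4/n) -> 1)
Step 3: R = 1/lim|a_n|^(1/n) = 34/7

34/7


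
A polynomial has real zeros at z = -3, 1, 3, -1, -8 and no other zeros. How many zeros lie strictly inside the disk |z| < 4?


Step 1: Check each root:
  z = -3: |-3| = 3 < 4
  z = 1: |1| = 1 < 4
  z = 3: |3| = 3 < 4
  z = -1: |-1| = 1 < 4
  z = -8: |-8| = 8 >= 4
Step 2: Count = 4

4


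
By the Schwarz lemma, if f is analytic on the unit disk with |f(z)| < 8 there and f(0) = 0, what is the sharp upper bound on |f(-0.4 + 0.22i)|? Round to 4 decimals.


Step 1: g = f/8 maps D -> D with g(0) = 0, so by the Schwarz lemma |g(z)| <= |z|, i.e. |f(z)| <= 8|z|; this is sharp (f(z) = 8z).
Step 2: |z0|^2 = (-0.4)^2 + 0.22^2 = 0.2084
Step 3: |z0| = sqrt(0.2084) = 0.456508
Step 4: Best bound = 8 * |z0| = 8 * 0.456508 = 3.6521

3.6521


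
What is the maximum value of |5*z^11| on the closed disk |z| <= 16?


Step 1: On |z| = 16, |f(z)| = 5 * |z|^11 = 5 * 16^11
Step 2: By maximum modulus principle, maximum is on boundary.
Step 3: Maximum = 5 * 17592186044416 = 87960930222080

87960930222080


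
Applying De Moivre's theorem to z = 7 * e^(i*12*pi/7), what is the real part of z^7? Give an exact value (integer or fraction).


Step 1: By De Moivre's theorem, z^7 = 7^7 * e^(i*7*12*pi/7) = 823543 * (cos(12*pi) + i*sin(12*pi))
Step 2: |z|^7 = 7^7 = 823543
Step 3: Reduce the angle mod 2*pi: 12*pi - 12*pi = 0
Step 4: cos(0) = 1
Step 5: Re(z^7) = 823543 * 1 = 823543

823543


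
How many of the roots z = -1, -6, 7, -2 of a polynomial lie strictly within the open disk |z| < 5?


Step 1: Check each root:
  z = -1: |-1| = 1 < 5
  z = -6: |-6| = 6 >= 5
  z = 7: |7| = 7 >= 5
  z = -2: |-2| = 2 < 5
Step 2: Count = 2

2


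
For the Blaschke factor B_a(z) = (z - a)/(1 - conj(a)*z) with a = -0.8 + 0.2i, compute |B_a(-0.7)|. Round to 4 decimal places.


Step 1: Numerator z0 - a = -0.7 - (-0.8 + 0.2i) = 0.1 - 0.2i
Step 2: Denominator 1 - conj(a)*z0 = 1 - (-0.8 - 0.2i)*(-0.7) = 0.44 - 0.14i
Step 3: |z0 - a|^2 = 0.1^2 + (-0.2)^2 = 0.05; |1 - conj(a)*z0|^2 = 0.44^2 + (-0.14)^2 = 0.2132
Step 4: |B_a(-0.7)| = sqrt(0.05 / 0.2132) = sqrt(0.234522)
Step 5: = 0.4843

0.4843


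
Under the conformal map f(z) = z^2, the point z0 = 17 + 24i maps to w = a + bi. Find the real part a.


Step 1: z0 = 17 + 24i
Step 2: z0^2 = 17^2 - 24^2 + 816i
Step 3: real part = 289 - 576 = -287

-287


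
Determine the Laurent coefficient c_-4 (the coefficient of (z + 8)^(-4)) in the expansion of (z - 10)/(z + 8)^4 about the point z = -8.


Step 1: Write the numerator in powers of (z + 8): z - 10 = (z + 8) + (1*(-8) - 10) = (z + 8) - 18
Step 2: Divide by (z + 8)^4: f(z) = -18(z + 8)^(-4) + (z + 8)^(-3)
Step 3: This finite sum is the Laurent series of f about z = -8.
Step 4: Coefficient of (z + 8)^(-4) = 1*(-8) - 10 = -18

-18


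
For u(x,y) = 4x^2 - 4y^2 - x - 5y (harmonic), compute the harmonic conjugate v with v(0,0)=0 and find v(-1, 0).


Step 1: v_x = -u_y = 8y + 5
Step 2: v_y = u_x = 8x - 1
Step 3: v = 8xy + 5x - y + C
Step 4: v(0,0) = 0 => C = 0
Step 5: v(-1, 0) = -5

-5


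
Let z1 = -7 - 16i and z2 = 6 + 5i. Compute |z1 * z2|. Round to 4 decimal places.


Step 1: |z1| = sqrt((-7)^2 + (-16)^2) = sqrt(305)
Step 2: |z2| = sqrt(6^2 + 5^2) = sqrt(61)
Step 3: |z1*z2| = |z1|*|z2| = sqrt(305) * sqrt(61) = sqrt(305 * 61) = sqrt(18605)
Step 4: = 136.4001

136.4001


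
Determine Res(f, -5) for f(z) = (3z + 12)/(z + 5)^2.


Step 1: Pole of order 2 at z = -5
Step 2: Res = lim d/dz [(z + 5)^2 * f(z)] as z -> -5
Step 3: (z + 5)^2 * f(z) = 3z + 12
Step 4: d/dz[3z + 12] = 3

3


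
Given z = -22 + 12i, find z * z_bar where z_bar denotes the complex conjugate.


Step 1: conj(z) = -22 - 12i
Step 2: z * conj(z) = (-22)^2 + 12^2
Step 3: = 484 + 144 = 628

628


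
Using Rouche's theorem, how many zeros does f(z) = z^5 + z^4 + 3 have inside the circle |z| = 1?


Step 1: On |z| = 1 the three terms have sizes |z^5| = 1^5 = 1, |z^4| = 1^4 = 1, |3| = 3
Step 2: The dominant term is g(z) = 3; let h(z) = z^5 + z^4 so f = g + h
Step 3: On |z| = 1: |g| = 3 and |h| <= 1 + 1 = 2
Step 4: Since 3 > 2, |h| < |g| on |z| = 1, so by Rouche f has the same number of zeros as g inside |z| < 1
Step 5: g(z) = 3 is a nonzero constant with no zeros inside |z| < 1. Answer = 0

0


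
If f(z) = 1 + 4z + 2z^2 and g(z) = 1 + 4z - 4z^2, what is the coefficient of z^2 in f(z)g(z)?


Step 1: z^2 term in f*g comes from: (1)*(-4z^2) + (4z)*(4z) + (2z^2)*(1)
Step 2: = -4 + 16 + 2
Step 3: = 14

14


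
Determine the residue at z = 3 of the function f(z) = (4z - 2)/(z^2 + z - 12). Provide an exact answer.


Step 1: Q(z) = z^2 + z - 12 = (z - 3)(z + 4)
Step 2: Q'(z) = 2z + 1
Step 3: Q'(3) = 7, P(3) = 10
Step 4: Res = P(3)/Q'(3) = 10/7 = 10/7

10/7


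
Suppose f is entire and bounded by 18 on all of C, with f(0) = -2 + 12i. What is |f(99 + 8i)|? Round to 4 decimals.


Step 1: By Liouville's theorem, a bounded entire function is constant.
Step 2: f(z) = f(0) = -2 + 12i for all z.
Step 3: |f(w)| = |-2 + 12i| = sqrt(4 + 144)
Step 4: = 12.1655

12.1655


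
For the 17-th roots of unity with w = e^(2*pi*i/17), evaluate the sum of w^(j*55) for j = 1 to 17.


Step 1: The sum sum_{j=1}^{n} w^(k*j) equals n if n | k, else 0.
Step 2: Here n = 17, k = 55
Step 3: Does n divide k? 17 | 55 -> False
Step 4: Sum = 0

0


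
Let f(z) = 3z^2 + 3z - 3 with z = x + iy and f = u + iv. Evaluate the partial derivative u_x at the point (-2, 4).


Step 1: f(z) = 3(x+iy)^2 + 3(x+iy) - 3
Step 2: u = 3(x^2 - y^2) + 3x - 3
Step 3: u_x = 6x + 3
Step 4: At (-2, 4): u_x = -12 + 3 = -9

-9


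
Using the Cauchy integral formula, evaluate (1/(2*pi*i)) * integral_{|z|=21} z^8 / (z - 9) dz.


Step 1: f(z) = z^8, a = 9 is inside |z| = 21
Step 2: By Cauchy integral formula: (1/(2pi*i)) * integral = f(a)
Step 3: f(9) = 9^8 = 43046721

43046721


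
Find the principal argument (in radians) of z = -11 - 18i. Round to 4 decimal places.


Step 1: z = -11 - 18i
Step 2: arg(z) = atan2(-18, -11)
Step 3: arg(z) = -2.1193

-2.1193


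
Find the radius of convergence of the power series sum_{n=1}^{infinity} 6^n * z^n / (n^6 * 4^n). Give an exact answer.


Step 1: General term a_n = 6^n / (n^6 * 4^n)
Step 2: By the root test, |a_n|^(1/n) = 6 / (n^(6/n) * 4) -> 6/4 as n -> infinity (since n^(6/n) -> 1)
Step 3: R = 1/lim|a_n|^(1/n) = 4/6 = 2/3

2/3


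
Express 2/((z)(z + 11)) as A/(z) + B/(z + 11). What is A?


Step 1: Multiply both sides by (z) and set z = 0
Step 2: A = 2 / (0 + 11)
Step 3: A = 2 / 11
Step 4: A = 2/11

2/11


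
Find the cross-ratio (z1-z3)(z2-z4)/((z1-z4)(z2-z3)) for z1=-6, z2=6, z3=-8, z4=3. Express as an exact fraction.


Step 1: (z1-z3)(z2-z4) = 2 * 3 = 6
Step 2: (z1-z4)(z2-z3) = (-9) * 14 = -126
Step 3: Cross-ratio = -6/126 = -1/21

-1/21


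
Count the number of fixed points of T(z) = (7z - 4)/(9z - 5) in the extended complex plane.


Step 1: Fixed points satisfy T(z) = z
Step 2: 9z^2 - 12z + 4 = 0
Step 3: Discriminant = (-12)^2 - 4*9*4 = 0
Step 4: Number of fixed points = 1

1


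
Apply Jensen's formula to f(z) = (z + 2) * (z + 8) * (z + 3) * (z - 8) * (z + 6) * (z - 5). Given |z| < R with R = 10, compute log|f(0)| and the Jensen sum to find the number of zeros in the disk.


Jensen's formula: (1/2pi)*integral log|f(Re^it)|dt = log|f(0)| + sum_{|a_k|<R} log(R/|a_k|)
Step 1: f(0) = 2 * 8 * 3 * (-8) * 6 * (-5) = 11520
Step 2: log|f(0)| = log|-2| + log|-8| + log|-3| + log|8| + log|-6| + log|5| = 9.3518
Step 3: Zeros inside |z| < 10: -2, -8, -3, 8, -6, 5
Step 4: Jensen sum = log(10/2) + log(10/8) + log(10/3) + log(10/8) + log(10/6) + log(10/5) = 4.4637
Step 5: n(R) = number of terms in the Jensen sum = count of zeros inside |z| < 10 = 6

6


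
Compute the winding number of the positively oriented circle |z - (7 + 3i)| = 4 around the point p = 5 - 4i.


Step 1: Center c = (7, 3), radius = 4
Step 2: |p - c|^2 = (-2)^2 + (-7)^2 = 53
Step 3: r^2 = 16
Step 4: |p-c| > r so winding number = 0

0


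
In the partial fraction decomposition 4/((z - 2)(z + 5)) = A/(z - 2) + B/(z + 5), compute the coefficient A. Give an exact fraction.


Step 1: Multiply both sides by (z - 2) and set z = 2
Step 2: A = 4 / (2 + 5)
Step 3: A = 4 / 7
Step 4: A = 4/7

4/7


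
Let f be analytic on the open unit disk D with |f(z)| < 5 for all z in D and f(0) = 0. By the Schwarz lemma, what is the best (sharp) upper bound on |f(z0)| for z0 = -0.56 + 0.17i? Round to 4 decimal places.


Step 1: g = f/5 maps D -> D with g(0) = 0, so by the Schwarz lemma |g(z)| <= |z|, i.e. |f(z)| <= 5|z|; this is sharp (f(z) = 5z).
Step 2: |z0|^2 = (-0.56)^2 + 0.17^2 = 0.3425
Step 3: |z0| = sqrt(0.3425) = 0.585235
Step 4: Best bound = 5 * |z0| = 5 * 0.585235 = 2.9262

2.9262


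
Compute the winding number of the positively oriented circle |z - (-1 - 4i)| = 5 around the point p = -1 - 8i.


Step 1: Center c = (-1, -4), radius = 5
Step 2: |p - c|^2 = 0^2 + (-4)^2 = 16
Step 3: r^2 = 25
Step 4: |p-c| < r so winding number = 1

1


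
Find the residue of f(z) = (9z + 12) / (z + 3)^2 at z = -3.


Step 1: Pole of order 2 at z = -3
Step 2: Res = lim d/dz [(z + 3)^2 * f(z)] as z -> -3
Step 3: (z + 3)^2 * f(z) = 9z + 12
Step 4: d/dz[9z + 12] = 9

9


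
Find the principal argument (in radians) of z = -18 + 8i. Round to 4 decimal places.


Step 1: z = -18 + 8i
Step 2: arg(z) = atan2(8, -18)
Step 3: arg(z) = 2.7234

2.7234


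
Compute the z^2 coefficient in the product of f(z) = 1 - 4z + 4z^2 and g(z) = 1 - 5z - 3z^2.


Step 1: z^2 term in f*g comes from: (1)*(-3z^2) + (-4z)*(-5z) + (4z^2)*(1)
Step 2: = -3 + 20 + 4
Step 3: = 21

21


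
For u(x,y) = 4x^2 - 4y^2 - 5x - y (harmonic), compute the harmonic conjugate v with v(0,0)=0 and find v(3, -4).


Step 1: v_x = -u_y = 8y + 1
Step 2: v_y = u_x = 8x - 5
Step 3: v = 8xy + x - 5y + C
Step 4: v(0,0) = 0 => C = 0
Step 5: v(3, -4) = -73

-73


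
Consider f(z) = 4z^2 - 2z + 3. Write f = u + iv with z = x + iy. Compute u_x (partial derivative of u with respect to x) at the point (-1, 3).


Step 1: f(z) = 4(x+iy)^2 - 2(x+iy) + 3
Step 2: u = 4(x^2 - y^2) - 2x + 3
Step 3: u_x = 8x - 2
Step 4: At (-1, 3): u_x = -8 - 2 = -10

-10


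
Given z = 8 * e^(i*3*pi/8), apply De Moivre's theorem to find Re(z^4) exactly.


Step 1: By De Moivre's theorem, z^4 = 8^4 * e^(i*4*3*pi/8) = 4096 * (cos(3*pi/2) + i*sin(3*pi/2))
Step 2: |z|^4 = 8^4 = 4096
Step 3: The angle 3*pi/2 already lies in [0, 2*pi)
Step 4: cos(3*pi/2) = 0
Step 5: Re(z^4) = 4096 * 0 = 0

0


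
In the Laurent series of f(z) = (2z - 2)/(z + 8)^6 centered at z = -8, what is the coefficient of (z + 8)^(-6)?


Step 1: Write the numerator in powers of (z + 8): 2z - 2 = 2(z + 8) + (2*(-8) - 2) = 2(z + 8) - 18
Step 2: Divide by (z + 8)^6: f(z) = -18(z + 8)^(-6) + 2(z + 8)^(-5)
Step 3: This finite sum is the Laurent series of f about z = -8.
Step 4: Coefficient of (z + 8)^(-6) = 2*(-8) - 2 = -18

-18


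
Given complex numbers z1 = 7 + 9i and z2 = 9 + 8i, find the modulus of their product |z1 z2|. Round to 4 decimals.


Step 1: |z1| = sqrt(7^2 + 9^2) = sqrt(130)
Step 2: |z2| = sqrt(9^2 + 8^2) = sqrt(145)
Step 3: |z1*z2| = |z1|*|z2| = sqrt(130) * sqrt(145) = sqrt(130 * 145) = sqrt(18850)
Step 4: = 137.2953

137.2953


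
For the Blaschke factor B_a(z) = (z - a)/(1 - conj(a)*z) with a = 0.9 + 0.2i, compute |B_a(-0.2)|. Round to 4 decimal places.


Step 1: Numerator z0 - a = -0.2 - (0.9 + 0.2i) = -1.1 - 0.2i
Step 2: Denominator 1 - conj(a)*z0 = 1 - (0.9 - 0.2i)*(-0.2) = 1.18 - 0.04i
Step 3: |z0 - a|^2 = (-1.1)^2 + (-0.2)^2 = 1.25; |1 - conj(a)*z0|^2 = 1.18^2 + (-0.04)^2 = 1.394
Step 4: |B_a(-0.2)| = sqrt(1.25 / 1.394) = sqrt(0.8967)
Step 5: = 0.9469

0.9469


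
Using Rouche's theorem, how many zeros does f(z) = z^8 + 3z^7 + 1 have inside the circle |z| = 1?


Step 1: On |z| = 1 the three terms have sizes |z^8| = 1^8 = 1, |3z^7| = 3*1^7 = 3, |1| = 1
Step 2: The dominant term is g(z) = 3z^7; let h(z) = z^8 + 1 so f = g + h
Step 3: On |z| = 1: |g| = 3 and |h| <= 1 + 1 = 2
Step 4: Since 3 > 2, |h| < |g| on |z| = 1, so by Rouche f has the same number of zeros as g inside |z| < 1
Step 5: g(z) = 3z^7 has 7 zeros (at the origin, multiplicity 7) inside |z| < 1. Answer = 7

7


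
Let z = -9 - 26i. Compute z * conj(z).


Step 1: conj(z) = -9 + 26i
Step 2: z * conj(z) = (-9)^2 + (-26)^2
Step 3: = 81 + 676 = 757

757


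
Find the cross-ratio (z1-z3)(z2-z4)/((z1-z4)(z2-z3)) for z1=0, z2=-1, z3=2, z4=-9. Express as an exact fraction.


Step 1: (z1-z3)(z2-z4) = (-2) * 8 = -16
Step 2: (z1-z4)(z2-z3) = 9 * (-3) = -27
Step 3: Cross-ratio = 16/27 = 16/27

16/27


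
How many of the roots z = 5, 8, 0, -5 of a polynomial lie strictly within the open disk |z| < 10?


Step 1: Check each root:
  z = 5: |5| = 5 < 10
  z = 8: |8| = 8 < 10
  z = 0: |0| = 0 < 10
  z = -5: |-5| = 5 < 10
Step 2: Count = 4

4


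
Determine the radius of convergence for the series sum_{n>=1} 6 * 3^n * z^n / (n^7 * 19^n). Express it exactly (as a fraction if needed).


Step 1: General term a_n = 6 * 3^n / (n^7 * 19^n)
Step 2: By the root test, |a_n|^(1/n) = 6^(1/n) * 3 / (n^(7/n) * 19) -> 3/19 as n -> infinity (since 6^(1/n) -> 1 and n^(7/n) -> 1)
Step 3: R = 1/lim|a_n|^(1/n) = 19/3

19/3


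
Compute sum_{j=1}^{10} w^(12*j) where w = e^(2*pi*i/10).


Step 1: The sum sum_{j=1}^{n} w^(k*j) equals n if n | k, else 0.
Step 2: Here n = 10, k = 12
Step 3: Does n divide k? 10 | 12 -> False
Step 4: Sum = 0

0


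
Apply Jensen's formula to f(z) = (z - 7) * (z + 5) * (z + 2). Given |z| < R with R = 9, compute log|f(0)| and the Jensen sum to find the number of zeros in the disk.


Jensen's formula: (1/2pi)*integral log|f(Re^it)|dt = log|f(0)| + sum_{|a_k|<R} log(R/|a_k|)
Step 1: f(0) = (-7) * 5 * 2 = -70
Step 2: log|f(0)| = log|7| + log|-5| + log|-2| = 4.2485
Step 3: Zeros inside |z| < 9: 7, -5, -2
Step 4: Jensen sum = log(9/7) + log(9/5) + log(9/2) = 2.3432
Step 5: n(R) = number of terms in the Jensen sum = count of zeros inside |z| < 9 = 3

3


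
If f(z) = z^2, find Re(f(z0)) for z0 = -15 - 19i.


Step 1: z0 = -15 - 19i
Step 2: z0^2 = (-15)^2 - (-19)^2 + 570i
Step 3: real part = 225 - 361 = -136

-136


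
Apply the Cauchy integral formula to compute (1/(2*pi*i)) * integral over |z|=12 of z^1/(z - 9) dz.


Step 1: f(z) = z^1, a = 9 is inside |z| = 12
Step 2: By Cauchy integral formula: (1/(2pi*i)) * integral = f(a)
Step 3: f(9) = 9^1 = 9

9


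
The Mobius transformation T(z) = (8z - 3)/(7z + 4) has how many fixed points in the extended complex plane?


Step 1: Fixed points satisfy T(z) = z
Step 2: 7z^2 - 4z + 3 = 0
Step 3: Discriminant = (-4)^2 - 4*7*3 = -68
Step 4: Number of fixed points = 2

2


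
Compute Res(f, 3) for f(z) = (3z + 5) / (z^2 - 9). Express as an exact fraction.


Step 1: Q(z) = z^2 - 9 = (z - 3)(z + 3)
Step 2: Q'(z) = 2z
Step 3: Q'(3) = 6, P(3) = 14
Step 4: Res = P(3)/Q'(3) = 14/6 = 7/3

7/3


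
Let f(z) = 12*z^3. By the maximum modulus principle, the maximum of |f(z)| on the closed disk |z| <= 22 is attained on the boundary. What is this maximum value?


Step 1: On |z| = 22, |f(z)| = 12 * |z|^3 = 12 * 22^3
Step 2: By maximum modulus principle, maximum is on boundary.
Step 3: Maximum = 12 * 10648 = 127776

127776


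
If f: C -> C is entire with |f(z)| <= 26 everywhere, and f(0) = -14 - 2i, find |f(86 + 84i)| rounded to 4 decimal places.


Step 1: By Liouville's theorem, a bounded entire function is constant.
Step 2: f(z) = f(0) = -14 - 2i for all z.
Step 3: |f(w)| = |-14 - 2i| = sqrt(196 + 4)
Step 4: = 14.1421

14.1421


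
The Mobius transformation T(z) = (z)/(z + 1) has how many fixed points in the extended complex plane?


Step 1: Fixed points satisfy T(z) = z
Step 2: z^2 = 0
Step 3: Discriminant = 0^2 - 4*1*0 = 0
Step 4: Number of fixed points = 1

1


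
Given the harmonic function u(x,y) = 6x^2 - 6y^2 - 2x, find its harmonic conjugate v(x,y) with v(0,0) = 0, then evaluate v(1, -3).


Step 1: v_x = -u_y = 12y + 0
Step 2: v_y = u_x = 12x - 2
Step 3: v = 12xy - 2y + C
Step 4: v(0,0) = 0 => C = 0
Step 5: v(1, -3) = -30

-30


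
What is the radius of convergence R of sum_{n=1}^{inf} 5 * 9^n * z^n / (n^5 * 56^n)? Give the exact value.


Step 1: General term a_n = 5 * 9^n / (n^5 * 56^n)
Step 2: By the root test, |a_n|^(1/n) = 5^(1/n) * 9 / (n^(5/n) * 56) -> 9/56 as n -> infinity (since 5^(1/n) -> 1 and n^(5/n) -> 1)
Step 3: R = 1/lim|a_n|^(1/n) = 56/9

56/9


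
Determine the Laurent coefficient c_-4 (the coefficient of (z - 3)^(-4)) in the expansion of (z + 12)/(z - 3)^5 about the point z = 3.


Step 1: Write the numerator in powers of (z - 3): z + 12 = (z - 3) + (1*3 + 12) = (z - 3) + 15
Step 2: Divide by (z - 3)^5: f(z) = 15(z - 3)^(-5) + (z - 3)^(-4)
Step 3: This finite sum is the Laurent series of f about z = 3.
Step 4: Coefficient of (z - 3)^(-4) = coefficient of (z - 3) in the re-centred numerator = 1

1


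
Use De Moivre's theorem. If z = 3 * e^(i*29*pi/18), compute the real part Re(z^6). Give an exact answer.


Step 1: By De Moivre's theorem, z^6 = 3^6 * e^(i*6*29*pi/18) = 729 * (cos(29*pi/3) + i*sin(29*pi/3))
Step 2: |z|^6 = 3^6 = 729
Step 3: Reduce the angle mod 2*pi: 29*pi/3 - 8*pi = 5*pi/3
Step 4: cos(5*pi/3) = 1/2
Step 5: Re(z^6) = 729 * 1/2 = 729/2

729/2


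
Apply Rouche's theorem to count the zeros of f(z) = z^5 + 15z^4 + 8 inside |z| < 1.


Step 1: On |z| = 1 the three terms have sizes |z^5| = 1^5 = 1, |15z^4| = 15*1^4 = 15, |8| = 8
Step 2: The dominant term is g(z) = 15z^4; let h(z) = z^5 + 8 so f = g + h
Step 3: On |z| = 1: |g| = 15 and |h| <= 1 + 8 = 9
Step 4: Since 15 > 9, |h| < |g| on |z| = 1, so by Rouche f has the same number of zeros as g inside |z| < 1
Step 5: g(z) = 15z^4 has 4 zeros (at the origin, multiplicity 4) inside |z| < 1. Answer = 4

4


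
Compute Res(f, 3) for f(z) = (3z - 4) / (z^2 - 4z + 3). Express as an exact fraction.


Step 1: Q(z) = z^2 - 4z + 3 = (z - 3)(z - 1)
Step 2: Q'(z) = 2z - 4
Step 3: Q'(3) = 2, P(3) = 5
Step 4: Res = P(3)/Q'(3) = 5/2 = 5/2

5/2


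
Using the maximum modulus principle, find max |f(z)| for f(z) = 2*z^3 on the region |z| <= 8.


Step 1: On |z| = 8, |f(z)| = 2 * |z|^3 = 2 * 8^3
Step 2: By maximum modulus principle, maximum is on boundary.
Step 3: Maximum = 2 * 512 = 1024

1024


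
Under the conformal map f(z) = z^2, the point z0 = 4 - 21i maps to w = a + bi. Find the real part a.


Step 1: z0 = 4 - 21i
Step 2: z0^2 = 4^2 - (-21)^2 - 168i
Step 3: real part = 16 - 441 = -425

-425


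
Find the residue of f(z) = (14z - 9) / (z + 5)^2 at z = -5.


Step 1: Pole of order 2 at z = -5
Step 2: Res = lim d/dz [(z + 5)^2 * f(z)] as z -> -5
Step 3: (z + 5)^2 * f(z) = 14z - 9
Step 4: d/dz[14z - 9] = 14

14


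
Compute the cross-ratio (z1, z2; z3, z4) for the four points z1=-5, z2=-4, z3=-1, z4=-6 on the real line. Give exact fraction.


Step 1: (z1-z3)(z2-z4) = (-4) * 2 = -8
Step 2: (z1-z4)(z2-z3) = 1 * (-3) = -3
Step 3: Cross-ratio = 8/3 = 8/3

8/3


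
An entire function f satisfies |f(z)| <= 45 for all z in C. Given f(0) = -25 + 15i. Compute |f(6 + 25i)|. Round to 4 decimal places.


Step 1: By Liouville's theorem, a bounded entire function is constant.
Step 2: f(z) = f(0) = -25 + 15i for all z.
Step 3: |f(w)| = |-25 + 15i| = sqrt(625 + 225)
Step 4: = 29.1548

29.1548


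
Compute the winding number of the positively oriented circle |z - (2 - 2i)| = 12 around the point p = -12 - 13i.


Step 1: Center c = (2, -2), radius = 12
Step 2: |p - c|^2 = (-14)^2 + (-11)^2 = 317
Step 3: r^2 = 144
Step 4: |p-c| > r so winding number = 0

0


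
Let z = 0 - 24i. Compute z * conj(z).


Step 1: conj(z) = 0 + 24i
Step 2: z * conj(z) = 0^2 + (-24)^2
Step 3: = 0 + 576 = 576

576


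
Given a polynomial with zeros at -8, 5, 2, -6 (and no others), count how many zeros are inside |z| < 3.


Step 1: Check each root:
  z = -8: |-8| = 8 >= 3
  z = 5: |5| = 5 >= 3
  z = 2: |2| = 2 < 3
  z = -6: |-6| = 6 >= 3
Step 2: Count = 1

1


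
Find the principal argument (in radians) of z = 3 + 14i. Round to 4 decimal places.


Step 1: z = 3 + 14i
Step 2: arg(z) = atan2(14, 3)
Step 3: arg(z) = 1.3597

1.3597


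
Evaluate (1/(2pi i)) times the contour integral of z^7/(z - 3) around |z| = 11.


Step 1: f(z) = z^7, a = 3 is inside |z| = 11
Step 2: By Cauchy integral formula: (1/(2pi*i)) * integral = f(a)
Step 3: f(3) = 3^7 = 2187

2187


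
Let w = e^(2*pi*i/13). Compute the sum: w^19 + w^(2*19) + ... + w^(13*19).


Step 1: The sum sum_{j=1}^{n} w^(k*j) equals n if n | k, else 0.
Step 2: Here n = 13, k = 19
Step 3: Does n divide k? 13 | 19 -> False
Step 4: Sum = 0

0


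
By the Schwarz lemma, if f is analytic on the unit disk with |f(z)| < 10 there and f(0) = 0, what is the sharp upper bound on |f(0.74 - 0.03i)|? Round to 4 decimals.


Step 1: g = f/10 maps D -> D with g(0) = 0, so by the Schwarz lemma |g(z)| <= |z|, i.e. |f(z)| <= 10|z|; this is sharp (f(z) = 10z).
Step 2: |z0|^2 = 0.74^2 + (-0.03)^2 = 0.5485
Step 3: |z0| = sqrt(0.5485) = 0.740608
Step 4: Best bound = 10 * |z0| = 10 * 0.740608 = 7.4061

7.4061


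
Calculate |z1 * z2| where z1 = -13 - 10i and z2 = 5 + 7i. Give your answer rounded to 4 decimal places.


Step 1: |z1| = sqrt((-13)^2 + (-10)^2) = sqrt(269)
Step 2: |z2| = sqrt(5^2 + 7^2) = sqrt(74)
Step 3: |z1*z2| = |z1|*|z2| = sqrt(269) * sqrt(74) = sqrt(269 * 74) = sqrt(19906)
Step 4: = 141.0886

141.0886


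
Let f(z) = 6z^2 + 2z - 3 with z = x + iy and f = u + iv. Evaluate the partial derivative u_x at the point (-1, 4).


Step 1: f(z) = 6(x+iy)^2 + 2(x+iy) - 3
Step 2: u = 6(x^2 - y^2) + 2x - 3
Step 3: u_x = 12x + 2
Step 4: At (-1, 4): u_x = -12 + 2 = -10

-10


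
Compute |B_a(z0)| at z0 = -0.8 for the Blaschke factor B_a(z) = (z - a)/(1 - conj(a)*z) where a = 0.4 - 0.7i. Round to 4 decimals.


Step 1: Numerator z0 - a = -0.8 - (0.4 - 0.7i) = -1.2 + 0.7i
Step 2: Denominator 1 - conj(a)*z0 = 1 - (0.4 + 0.7i)*(-0.8) = 1.32 + 0.56i
Step 3: |z0 - a|^2 = (-1.2)^2 + 0.7^2 = 1.93; |1 - conj(a)*z0|^2 = 1.32^2 + 0.56^2 = 2.056
Step 4: |B_a(-0.8)| = sqrt(1.93 / 2.056) = sqrt(0.938716)
Step 5: = 0.9689

0.9689


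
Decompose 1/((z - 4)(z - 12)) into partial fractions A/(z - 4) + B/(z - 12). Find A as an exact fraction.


Step 1: Multiply both sides by (z - 4) and set z = 4
Step 2: A = 1 / (4 - 12)
Step 3: A = 1 / (-8)
Step 4: A = -1/8

-1/8


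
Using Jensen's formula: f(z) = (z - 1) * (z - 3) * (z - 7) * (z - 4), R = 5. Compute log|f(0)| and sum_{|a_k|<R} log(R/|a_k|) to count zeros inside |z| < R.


Jensen's formula: (1/2pi)*integral log|f(Re^it)|dt = log|f(0)| + sum_{|a_k|<R} log(R/|a_k|)
Step 1: f(0) = (-1) * (-3) * (-7) * (-4) = 84
Step 2: log|f(0)| = log|1| + log|3| + log|7| + log|4| = 4.4308
Step 3: Zeros inside |z| < 5: 1, 3, 4
Step 4: Jensen sum = log(5/1) + log(5/3) + log(5/4) = 2.3434
Step 5: n(R) = number of terms in the Jensen sum = count of zeros inside |z| < 5 = 3

3


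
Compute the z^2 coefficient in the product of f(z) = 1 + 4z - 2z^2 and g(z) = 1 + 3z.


Step 1: z^2 term in f*g comes from: (1)*(0) + (4z)*(3z) + (-2z^2)*(1)
Step 2: = 0 + 12 - 2
Step 3: = 10

10


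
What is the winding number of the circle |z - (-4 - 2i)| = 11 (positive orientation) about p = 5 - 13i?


Step 1: Center c = (-4, -2), radius = 11
Step 2: |p - c|^2 = 9^2 + (-11)^2 = 202
Step 3: r^2 = 121
Step 4: |p-c| > r so winding number = 0

0


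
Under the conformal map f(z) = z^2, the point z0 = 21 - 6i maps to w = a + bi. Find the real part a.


Step 1: z0 = 21 - 6i
Step 2: z0^2 = 21^2 - (-6)^2 - 252i
Step 3: real part = 441 - 36 = 405

405


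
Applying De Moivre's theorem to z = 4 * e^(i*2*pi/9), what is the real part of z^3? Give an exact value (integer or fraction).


Step 1: By De Moivre's theorem, z^3 = 4^3 * e^(i*3*2*pi/9) = 64 * (cos(2*pi/3) + i*sin(2*pi/3))
Step 2: |z|^3 = 4^3 = 64
Step 3: The angle 2*pi/3 already lies in [0, 2*pi)
Step 4: cos(2*pi/3) = -1/2
Step 5: Re(z^3) = 64 * (-1/2) = -32

-32


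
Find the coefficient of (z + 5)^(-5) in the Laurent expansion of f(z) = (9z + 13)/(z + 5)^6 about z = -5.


Step 1: Write the numerator in powers of (z + 5): 9z + 13 = 9(z + 5) + (9*(-5) + 13) = 9(z + 5) - 32
Step 2: Divide by (z + 5)^6: f(z) = -32(z + 5)^(-6) + 9(z + 5)^(-5)
Step 3: This finite sum is the Laurent series of f about z = -5.
Step 4: Coefficient of (z + 5)^(-5) = coefficient of (z + 5) in the re-centred numerator = 9

9


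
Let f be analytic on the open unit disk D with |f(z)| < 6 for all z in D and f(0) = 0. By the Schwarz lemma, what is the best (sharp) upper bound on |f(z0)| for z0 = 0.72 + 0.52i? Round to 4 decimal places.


Step 1: g = f/6 maps D -> D with g(0) = 0, so by the Schwarz lemma |g(z)| <= |z|, i.e. |f(z)| <= 6|z|; this is sharp (f(z) = 6z).
Step 2: |z0|^2 = 0.72^2 + 0.52^2 = 0.7888
Step 3: |z0| = sqrt(0.7888) = 0.888144
Step 4: Best bound = 6 * |z0| = 6 * 0.888144 = 5.3289

5.3289


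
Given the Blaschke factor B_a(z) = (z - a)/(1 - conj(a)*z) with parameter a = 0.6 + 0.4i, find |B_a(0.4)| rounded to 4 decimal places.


Step 1: Numerator z0 - a = 0.4 - (0.6 + 0.4i) = -0.2 - 0.4i
Step 2: Denominator 1 - conj(a)*z0 = 1 - (0.6 - 0.4i)*0.4 = 0.76 + 0.16i
Step 3: |z0 - a|^2 = (-0.2)^2 + (-0.4)^2 = 0.2; |1 - conj(a)*z0|^2 = 0.76^2 + 0.16^2 = 0.6032
Step 4: |B_a(0.4)| = sqrt(0.2 / 0.6032) = sqrt(0.331565)
Step 5: = 0.5758

0.5758


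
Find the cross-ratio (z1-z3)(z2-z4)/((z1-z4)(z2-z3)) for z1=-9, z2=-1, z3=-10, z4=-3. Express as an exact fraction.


Step 1: (z1-z3)(z2-z4) = 1 * 2 = 2
Step 2: (z1-z4)(z2-z3) = (-6) * 9 = -54
Step 3: Cross-ratio = -2/54 = -1/27

-1/27


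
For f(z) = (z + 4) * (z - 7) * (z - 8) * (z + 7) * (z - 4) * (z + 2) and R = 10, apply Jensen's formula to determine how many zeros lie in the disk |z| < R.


Jensen's formula: (1/2pi)*integral log|f(Re^it)|dt = log|f(0)| + sum_{|a_k|<R} log(R/|a_k|)
Step 1: f(0) = 4 * (-7) * (-8) * 7 * (-4) * 2 = -12544
Step 2: log|f(0)| = log|-4| + log|7| + log|8| + log|-7| + log|4| + log|-2| = 9.437
Step 3: Zeros inside |z| < 10: -4, 7, 8, -7, 4, -2
Step 4: Jensen sum = log(10/4) + log(10/7) + log(10/8) + log(10/7) + log(10/4) + log(10/2) = 4.3785
Step 5: n(R) = number of terms in the Jensen sum = count of zeros inside |z| < 10 = 6

6


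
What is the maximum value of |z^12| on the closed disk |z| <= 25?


Step 1: On |z| = 25, |f(z)| = |z|^12 = 25^12
Step 2: By maximum modulus principle, maximum is on boundary.
Step 3: Maximum = 59604644775390625 = 59604644775390625

59604644775390625


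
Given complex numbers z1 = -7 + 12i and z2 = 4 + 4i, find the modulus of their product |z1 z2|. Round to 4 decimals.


Step 1: |z1| = sqrt((-7)^2 + 12^2) = sqrt(193)
Step 2: |z2| = sqrt(4^2 + 4^2) = sqrt(32)
Step 3: |z1*z2| = |z1|*|z2| = sqrt(193) * sqrt(32) = sqrt(193 * 32) = sqrt(6176)
Step 4: = 78.5875

78.5875


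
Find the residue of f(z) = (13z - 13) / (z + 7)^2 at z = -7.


Step 1: Pole of order 2 at z = -7
Step 2: Res = lim d/dz [(z + 7)^2 * f(z)] as z -> -7
Step 3: (z + 7)^2 * f(z) = 13z - 13
Step 4: d/dz[13z - 13] = 13

13
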